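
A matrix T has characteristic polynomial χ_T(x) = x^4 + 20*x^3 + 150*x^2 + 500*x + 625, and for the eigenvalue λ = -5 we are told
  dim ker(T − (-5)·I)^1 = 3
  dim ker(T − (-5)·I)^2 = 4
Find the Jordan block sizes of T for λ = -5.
Block sizes for λ = -5: [2, 1, 1]

From the dimensions of kernels of powers, the number of Jordan blocks of size at least j is d_j − d_{j−1} where d_j = dim ker(N^j) (with d_0 = 0). Computing the differences gives [3, 1].
The number of blocks of size exactly k is (#blocks of size ≥ k) − (#blocks of size ≥ k + 1), so the partition is: 2 block(s) of size 1, 1 block(s) of size 2.
In nonincreasing order the block sizes are [2, 1, 1].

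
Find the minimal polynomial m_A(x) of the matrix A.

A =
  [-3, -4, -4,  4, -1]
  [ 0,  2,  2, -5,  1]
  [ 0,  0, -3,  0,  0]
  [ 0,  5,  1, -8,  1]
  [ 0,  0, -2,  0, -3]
x^3 + 9*x^2 + 27*x + 27

The characteristic polynomial is χ_A(x) = (x + 3)^5, so the eigenvalues are known. The minimal polynomial is
  m_A(x) = Π_λ (x − λ)^{k_λ}
where k_λ is the size of the *largest* Jordan block for λ (equivalently, the smallest k with (A − λI)^k v = 0 for every generalised eigenvector v of λ).

  λ = -3: largest Jordan block has size 3, contributing (x + 3)^3

So m_A(x) = (x + 3)^3 = x^3 + 9*x^2 + 27*x + 27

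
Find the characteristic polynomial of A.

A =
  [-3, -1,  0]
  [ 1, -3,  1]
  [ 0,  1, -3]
x^3 + 9*x^2 + 27*x + 27

Expanding det(x·I − A) (e.g. by cofactor expansion or by noting that A is similar to its Jordan form J, which has the same characteristic polynomial as A) gives
  χ_A(x) = x^3 + 9*x^2 + 27*x + 27
which factors as (x + 3)^3. The eigenvalues (with algebraic multiplicities) are λ = -3 with multiplicity 3.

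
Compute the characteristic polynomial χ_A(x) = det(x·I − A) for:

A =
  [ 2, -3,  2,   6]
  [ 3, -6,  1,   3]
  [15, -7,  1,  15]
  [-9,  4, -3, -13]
x^4 + 16*x^3 + 96*x^2 + 256*x + 256

Expanding det(x·I − A) (e.g. by cofactor expansion or by noting that A is similar to its Jordan form J, which has the same characteristic polynomial as A) gives
  χ_A(x) = x^4 + 16*x^3 + 96*x^2 + 256*x + 256
which factors as (x + 4)^4. The eigenvalues (with algebraic multiplicities) are λ = -4 with multiplicity 4.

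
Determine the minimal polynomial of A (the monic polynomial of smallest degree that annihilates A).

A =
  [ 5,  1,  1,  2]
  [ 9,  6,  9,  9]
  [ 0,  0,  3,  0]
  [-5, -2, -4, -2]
x^3 - 9*x^2 + 27*x - 27

The characteristic polynomial is χ_A(x) = (x - 3)^4, so the eigenvalues are known. The minimal polynomial is
  m_A(x) = Π_λ (x − λ)^{k_λ}
where k_λ is the size of the *largest* Jordan block for λ (equivalently, the smallest k with (A − λI)^k v = 0 for every generalised eigenvector v of λ).

  λ = 3: largest Jordan block has size 3, contributing (x − 3)^3

So m_A(x) = (x - 3)^3 = x^3 - 9*x^2 + 27*x - 27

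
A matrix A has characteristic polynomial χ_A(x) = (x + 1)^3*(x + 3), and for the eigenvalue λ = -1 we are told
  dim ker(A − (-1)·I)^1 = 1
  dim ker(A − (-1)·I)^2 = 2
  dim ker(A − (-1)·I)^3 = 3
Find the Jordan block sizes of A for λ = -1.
Block sizes for λ = -1: [3]

From the dimensions of kernels of powers, the number of Jordan blocks of size at least j is d_j − d_{j−1} where d_j = dim ker(N^j) (with d_0 = 0). Computing the differences gives [1, 1, 1].
The number of blocks of size exactly k is (#blocks of size ≥ k) − (#blocks of size ≥ k + 1), so the partition is: 1 block(s) of size 3.
In nonincreasing order the block sizes are [3].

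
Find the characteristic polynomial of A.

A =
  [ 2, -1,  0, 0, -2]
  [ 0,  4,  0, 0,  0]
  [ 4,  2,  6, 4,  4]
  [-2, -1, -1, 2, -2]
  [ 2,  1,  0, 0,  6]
x^5 - 20*x^4 + 160*x^3 - 640*x^2 + 1280*x - 1024

Expanding det(x·I − A) (e.g. by cofactor expansion or by noting that A is similar to its Jordan form J, which has the same characteristic polynomial as A) gives
  χ_A(x) = x^5 - 20*x^4 + 160*x^3 - 640*x^2 + 1280*x - 1024
which factors as (x - 4)^5. The eigenvalues (with algebraic multiplicities) are λ = 4 with multiplicity 5.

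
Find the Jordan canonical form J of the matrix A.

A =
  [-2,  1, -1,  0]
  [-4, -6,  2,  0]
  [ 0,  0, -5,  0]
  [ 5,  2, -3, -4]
J_1(-5) ⊕ J_3(-4)

The characteristic polynomial is
  det(x·I − A) = x^4 + 17*x^3 + 108*x^2 + 304*x + 320 = (x + 4)^3*(x + 5)

Eigenvalues and multiplicities (the geometric multiplicity of λ is n − rank(A − λI), which equals the number of Jordan blocks for λ):
  λ = -5: algebraic multiplicity = 1, geometric multiplicity = 1
  λ = -4: algebraic multiplicity = 3, geometric multiplicity = 1

Determining the block sizes for each eigenvalue:
  λ = -5: one block (gm = 1), so the single block has size am = 1 → block sizes [1]
  λ = -4: one block (gm = 1), so the single block has size am = 3 → block sizes [3]

Assembling the blocks gives a Jordan form
J =
  [-5,  0,  0,  0]
  [ 0, -4,  1,  0]
  [ 0,  0, -4,  1]
  [ 0,  0,  0, -4]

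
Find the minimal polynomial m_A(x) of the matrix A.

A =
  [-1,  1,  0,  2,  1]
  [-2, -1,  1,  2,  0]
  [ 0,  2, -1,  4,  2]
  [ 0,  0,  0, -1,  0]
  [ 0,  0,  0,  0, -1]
x^3 + 3*x^2 + 3*x + 1

The characteristic polynomial is χ_A(x) = (x + 1)^5, so the eigenvalues are known. The minimal polynomial is
  m_A(x) = Π_λ (x − λ)^{k_λ}
where k_λ is the size of the *largest* Jordan block for λ (equivalently, the smallest k with (A − λI)^k v = 0 for every generalised eigenvector v of λ).

  λ = -1: largest Jordan block has size 3, contributing (x + 1)^3

So m_A(x) = (x + 1)^3 = x^3 + 3*x^2 + 3*x + 1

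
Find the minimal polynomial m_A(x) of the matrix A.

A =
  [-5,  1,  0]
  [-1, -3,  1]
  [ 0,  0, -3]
x^3 + 11*x^2 + 40*x + 48

The characteristic polynomial is χ_A(x) = (x + 3)*(x + 4)^2, so the eigenvalues are known. The minimal polynomial is
  m_A(x) = Π_λ (x − λ)^{k_λ}
where k_λ is the size of the *largest* Jordan block for λ (equivalently, the smallest k with (A − λI)^k v = 0 for every generalised eigenvector v of λ).

  λ = -4: largest Jordan block has size 2, contributing (x + 4)^2
  λ = -3: largest Jordan block has size 1, contributing (x + 3)

So m_A(x) = (x + 3)*(x + 4)^2 = x^3 + 11*x^2 + 40*x + 48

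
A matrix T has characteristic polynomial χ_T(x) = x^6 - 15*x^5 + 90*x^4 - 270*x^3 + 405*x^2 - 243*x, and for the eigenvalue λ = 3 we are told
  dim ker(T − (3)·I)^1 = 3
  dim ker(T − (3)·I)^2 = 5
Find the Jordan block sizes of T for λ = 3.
Block sizes for λ = 3: [2, 2, 1]

From the dimensions of kernels of powers, the number of Jordan blocks of size at least j is d_j − d_{j−1} where d_j = dim ker(N^j) (with d_0 = 0). Computing the differences gives [3, 2].
The number of blocks of size exactly k is (#blocks of size ≥ k) − (#blocks of size ≥ k + 1), so the partition is: 1 block(s) of size 1, 2 block(s) of size 2.
In nonincreasing order the block sizes are [2, 2, 1].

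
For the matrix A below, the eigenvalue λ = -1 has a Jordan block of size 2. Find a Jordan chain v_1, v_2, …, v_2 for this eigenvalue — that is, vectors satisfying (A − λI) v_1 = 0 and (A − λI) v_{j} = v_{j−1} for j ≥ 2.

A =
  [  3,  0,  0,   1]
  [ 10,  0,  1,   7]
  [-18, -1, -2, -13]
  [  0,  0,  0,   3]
A Jordan chain for λ = -1 of length 2:
v_1 = (0, 1, -1, 0)ᵀ
v_2 = (0, 1, 0, 0)ᵀ

Let N = A − (-1)·I. We want v_2 with N^2 v_2 = 0 but N^1 v_2 ≠ 0; then v_{j-1} := N · v_j for j = 2, …, 2.

Pick v_2 = (0, 1, 0, 0)ᵀ.
Then v_1 = N · v_2 = (0, 1, -1, 0)ᵀ.

Sanity check: (A − (-1)·I) v_1 = (0, 0, 0, 0)ᵀ = 0. ✓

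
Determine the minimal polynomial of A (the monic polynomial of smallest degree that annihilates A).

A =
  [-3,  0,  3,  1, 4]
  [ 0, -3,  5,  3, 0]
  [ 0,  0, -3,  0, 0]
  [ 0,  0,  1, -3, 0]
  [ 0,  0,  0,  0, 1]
x^4 + 8*x^3 + 18*x^2 - 27

The characteristic polynomial is χ_A(x) = (x - 1)*(x + 3)^4, so the eigenvalues are known. The minimal polynomial is
  m_A(x) = Π_λ (x − λ)^{k_λ}
where k_λ is the size of the *largest* Jordan block for λ (equivalently, the smallest k with (A − λI)^k v = 0 for every generalised eigenvector v of λ).

  λ = -3: largest Jordan block has size 3, contributing (x + 3)^3
  λ = 1: largest Jordan block has size 1, contributing (x − 1)

So m_A(x) = (x - 1)*(x + 3)^3 = x^4 + 8*x^3 + 18*x^2 - 27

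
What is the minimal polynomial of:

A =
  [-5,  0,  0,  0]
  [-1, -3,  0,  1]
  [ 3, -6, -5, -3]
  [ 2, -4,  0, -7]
x^2 + 10*x + 25

The characteristic polynomial is χ_A(x) = (x + 5)^4, so the eigenvalues are known. The minimal polynomial is
  m_A(x) = Π_λ (x − λ)^{k_λ}
where k_λ is the size of the *largest* Jordan block for λ (equivalently, the smallest k with (A − λI)^k v = 0 for every generalised eigenvector v of λ).

  λ = -5: largest Jordan block has size 2, contributing (x + 5)^2

So m_A(x) = (x + 5)^2 = x^2 + 10*x + 25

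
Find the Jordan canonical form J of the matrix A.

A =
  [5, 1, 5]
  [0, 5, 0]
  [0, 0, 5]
J_2(5) ⊕ J_1(5)

The characteristic polynomial is
  det(x·I − A) = x^3 - 15*x^2 + 75*x - 125 = (x - 5)^3

Eigenvalues and multiplicities (the geometric multiplicity of λ is n − rank(A − λI), which equals the number of Jordan blocks for λ):
  λ = 5: algebraic multiplicity = 3, geometric multiplicity = 2

Determining the block sizes for each eigenvalue:
  λ = 5: 2 blocks summing to 3 forces exactly one block of size 2 and the rest size 1 → block sizes [2, 1]

Assembling the blocks gives a Jordan form
J =
  [5, 1, 0]
  [0, 5, 0]
  [0, 0, 5]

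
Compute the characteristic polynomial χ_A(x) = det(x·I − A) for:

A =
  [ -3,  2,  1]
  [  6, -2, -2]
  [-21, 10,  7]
x^3 - 2*x^2

Expanding det(x·I − A) (e.g. by cofactor expansion or by noting that A is similar to its Jordan form J, which has the same characteristic polynomial as A) gives
  χ_A(x) = x^3 - 2*x^2
which factors as x^2*(x - 2). The eigenvalues (with algebraic multiplicities) are λ = 0 with multiplicity 2, λ = 2 with multiplicity 1.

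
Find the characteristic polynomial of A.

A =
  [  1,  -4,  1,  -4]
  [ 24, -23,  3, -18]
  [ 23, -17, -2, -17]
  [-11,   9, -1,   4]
x^4 + 20*x^3 + 150*x^2 + 500*x + 625

Expanding det(x·I − A) (e.g. by cofactor expansion or by noting that A is similar to its Jordan form J, which has the same characteristic polynomial as A) gives
  χ_A(x) = x^4 + 20*x^3 + 150*x^2 + 500*x + 625
which factors as (x + 5)^4. The eigenvalues (with algebraic multiplicities) are λ = -5 with multiplicity 4.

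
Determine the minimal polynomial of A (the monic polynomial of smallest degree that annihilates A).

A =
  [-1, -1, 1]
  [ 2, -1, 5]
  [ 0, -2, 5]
x^3 - 3*x^2 + 3*x - 1

The characteristic polynomial is χ_A(x) = (x - 1)^3, so the eigenvalues are known. The minimal polynomial is
  m_A(x) = Π_λ (x − λ)^{k_λ}
where k_λ is the size of the *largest* Jordan block for λ (equivalently, the smallest k with (A − λI)^k v = 0 for every generalised eigenvector v of λ).

  λ = 1: largest Jordan block has size 3, contributing (x − 1)^3

So m_A(x) = (x - 1)^3 = x^3 - 3*x^2 + 3*x - 1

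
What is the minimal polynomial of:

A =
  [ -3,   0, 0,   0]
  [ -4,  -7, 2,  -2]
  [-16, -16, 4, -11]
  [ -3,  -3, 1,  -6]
x^3 + 9*x^2 + 27*x + 27

The characteristic polynomial is χ_A(x) = (x + 3)^4, so the eigenvalues are known. The minimal polynomial is
  m_A(x) = Π_λ (x − λ)^{k_λ}
where k_λ is the size of the *largest* Jordan block for λ (equivalently, the smallest k with (A − λI)^k v = 0 for every generalised eigenvector v of λ).

  λ = -3: largest Jordan block has size 3, contributing (x + 3)^3

So m_A(x) = (x + 3)^3 = x^3 + 9*x^2 + 27*x + 27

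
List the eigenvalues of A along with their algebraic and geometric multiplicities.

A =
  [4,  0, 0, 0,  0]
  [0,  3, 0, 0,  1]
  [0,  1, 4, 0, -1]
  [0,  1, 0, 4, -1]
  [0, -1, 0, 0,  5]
λ = 4: alg = 5, geom = 4

Step 1 — factor the characteristic polynomial to read off the algebraic multiplicities:
  χ_A(x) = (x - 4)^5

Step 2 — compute geometric multiplicities via the rank-nullity identity g(λ) = n − rank(A − λI):
  rank(A − (4)·I) = 1, so dim ker(A − (4)·I) = n − 1 = 4

Summary:
  λ = 4: algebraic multiplicity = 5, geometric multiplicity = 4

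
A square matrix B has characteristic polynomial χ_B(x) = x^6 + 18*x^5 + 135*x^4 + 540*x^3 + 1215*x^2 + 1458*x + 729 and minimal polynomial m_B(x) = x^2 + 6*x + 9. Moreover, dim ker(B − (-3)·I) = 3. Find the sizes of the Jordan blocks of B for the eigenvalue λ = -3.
Block sizes for λ = -3: [2, 2, 2]

Step 1 — from the characteristic polynomial, algebraic multiplicity of λ = -3 is 6. From dim ker(B − (-3)·I) = 3, there are exactly 3 Jordan blocks for λ = -3.
Step 2 — from the minimal polynomial, the factor (x + 3)^2 tells us the largest block for λ = -3 has size 2.
Step 3 — with total size 6, 3 blocks, and largest block 2, the block sizes (in nonincreasing order) are [2, 2, 2].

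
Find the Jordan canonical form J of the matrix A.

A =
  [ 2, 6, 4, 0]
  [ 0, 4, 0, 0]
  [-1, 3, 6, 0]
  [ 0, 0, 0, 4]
J_2(4) ⊕ J_1(4) ⊕ J_1(4)

The characteristic polynomial is
  det(x·I − A) = x^4 - 16*x^3 + 96*x^2 - 256*x + 256 = (x - 4)^4

Eigenvalues and multiplicities (the geometric multiplicity of λ is n − rank(A − λI), which equals the number of Jordan blocks for λ):
  λ = 4: algebraic multiplicity = 4, geometric multiplicity = 3

Determining the block sizes for each eigenvalue:
  λ = 4: 3 blocks summing to 4 forces exactly one block of size 2 and the rest size 1 → block sizes [2, 1, 1]

Assembling the blocks gives a Jordan form
J =
  [4, 1, 0, 0]
  [0, 4, 0, 0]
  [0, 0, 4, 0]
  [0, 0, 0, 4]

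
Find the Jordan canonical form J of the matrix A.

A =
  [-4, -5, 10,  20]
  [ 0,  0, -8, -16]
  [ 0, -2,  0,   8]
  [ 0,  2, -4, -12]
J_2(-4) ⊕ J_1(-4) ⊕ J_1(-4)

The characteristic polynomial is
  det(x·I − A) = x^4 + 16*x^3 + 96*x^2 + 256*x + 256 = (x + 4)^4

Eigenvalues and multiplicities (the geometric multiplicity of λ is n − rank(A − λI), which equals the number of Jordan blocks for λ):
  λ = -4: algebraic multiplicity = 4, geometric multiplicity = 3

Determining the block sizes for each eigenvalue:
  λ = -4: 3 blocks summing to 4 forces exactly one block of size 2 and the rest size 1 → block sizes [2, 1, 1]

Assembling the blocks gives a Jordan form
J =
  [-4,  1,  0,  0]
  [ 0, -4,  0,  0]
  [ 0,  0, -4,  0]
  [ 0,  0,  0, -4]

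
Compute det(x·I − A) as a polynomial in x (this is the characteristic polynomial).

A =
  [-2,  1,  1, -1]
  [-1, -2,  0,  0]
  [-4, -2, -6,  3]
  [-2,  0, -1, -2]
x^4 + 12*x^3 + 54*x^2 + 108*x + 81

Expanding det(x·I − A) (e.g. by cofactor expansion or by noting that A is similar to its Jordan form J, which has the same characteristic polynomial as A) gives
  χ_A(x) = x^4 + 12*x^3 + 54*x^2 + 108*x + 81
which factors as (x + 3)^4. The eigenvalues (with algebraic multiplicities) are λ = -3 with multiplicity 4.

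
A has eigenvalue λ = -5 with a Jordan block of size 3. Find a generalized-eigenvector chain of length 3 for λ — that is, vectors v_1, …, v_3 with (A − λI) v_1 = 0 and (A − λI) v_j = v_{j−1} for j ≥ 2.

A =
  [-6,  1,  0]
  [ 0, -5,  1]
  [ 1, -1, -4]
A Jordan chain for λ = -5 of length 3:
v_1 = (1, 1, 0)ᵀ
v_2 = (-1, 0, 1)ᵀ
v_3 = (1, 0, 0)ᵀ

Let N = A − (-5)·I. We want v_3 with N^3 v_3 = 0 but N^2 v_3 ≠ 0; then v_{j-1} := N · v_j for j = 3, …, 2.

Pick v_3 = (1, 0, 0)ᵀ.
Then v_2 = N · v_3 = (-1, 0, 1)ᵀ.
Then v_1 = N · v_2 = (1, 1, 0)ᵀ.

Sanity check: (A − (-5)·I) v_1 = (0, 0, 0)ᵀ = 0. ✓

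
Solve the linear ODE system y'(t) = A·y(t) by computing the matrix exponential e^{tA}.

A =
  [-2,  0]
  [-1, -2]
e^{tA} =
  [exp(-2*t), 0]
  [-t*exp(-2*t), exp(-2*t)]

Strategy: write A = P · J · P⁻¹ where J is a Jordan canonical form, so e^{tA} = P · e^{tJ} · P⁻¹, and e^{tJ} can be computed block-by-block.

A has Jordan form
J =
  [-2,  1]
  [ 0, -2]
(up to reordering of blocks).

Per-block formulas:
  For a 2×2 Jordan block J_2(-2): exp(t · J_2(-2)) = e^(-2t)·(I + t·N), where N is the 2×2 nilpotent shift.

After assembling e^{tJ} and conjugating by P, we get:

e^{tA} =
  [exp(-2*t), 0]
  [-t*exp(-2*t), exp(-2*t)]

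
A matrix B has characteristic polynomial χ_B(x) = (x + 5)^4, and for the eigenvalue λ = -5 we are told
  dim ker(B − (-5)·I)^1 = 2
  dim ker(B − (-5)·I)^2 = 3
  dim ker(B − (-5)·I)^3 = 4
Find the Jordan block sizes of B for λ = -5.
Block sizes for λ = -5: [3, 1]

From the dimensions of kernels of powers, the number of Jordan blocks of size at least j is d_j − d_{j−1} where d_j = dim ker(N^j) (with d_0 = 0). Computing the differences gives [2, 1, 1].
The number of blocks of size exactly k is (#blocks of size ≥ k) − (#blocks of size ≥ k + 1), so the partition is: 1 block(s) of size 1, 1 block(s) of size 3.
In nonincreasing order the block sizes are [3, 1].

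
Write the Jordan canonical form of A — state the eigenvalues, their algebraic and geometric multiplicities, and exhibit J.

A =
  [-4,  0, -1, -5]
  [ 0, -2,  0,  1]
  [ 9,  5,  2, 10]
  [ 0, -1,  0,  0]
J_2(-1) ⊕ J_2(-1)

The characteristic polynomial is
  det(x·I − A) = x^4 + 4*x^3 + 6*x^2 + 4*x + 1 = (x + 1)^4

Eigenvalues and multiplicities (the geometric multiplicity of λ is n − rank(A − λI), which equals the number of Jordan blocks for λ):
  λ = -1: algebraic multiplicity = 4, geometric multiplicity = 2

Determining the block sizes for each eigenvalue:
  λ = -1: with am = 4 and gm = 2, the partition is not yet determined (e.g. several partitions of 4 into 2 parts exist). Let N = A − (-1)·I. Computing rank(N^1) = 2, rank(N^2) = 0; the number of blocks of size ≥ j is rank(N^{j−1}) − rank(N^j), giving [2, 2]. So we have 2 block(s) of size 2 → block sizes [2, 2]

Assembling the blocks gives a Jordan form
J =
  [-1,  1,  0,  0]
  [ 0, -1,  0,  0]
  [ 0,  0, -1,  1]
  [ 0,  0,  0, -1]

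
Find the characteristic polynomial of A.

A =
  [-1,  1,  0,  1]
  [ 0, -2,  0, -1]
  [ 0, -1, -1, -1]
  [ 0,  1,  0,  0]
x^4 + 4*x^3 + 6*x^2 + 4*x + 1

Expanding det(x·I − A) (e.g. by cofactor expansion or by noting that A is similar to its Jordan form J, which has the same characteristic polynomial as A) gives
  χ_A(x) = x^4 + 4*x^3 + 6*x^2 + 4*x + 1
which factors as (x + 1)^4. The eigenvalues (with algebraic multiplicities) are λ = -1 with multiplicity 4.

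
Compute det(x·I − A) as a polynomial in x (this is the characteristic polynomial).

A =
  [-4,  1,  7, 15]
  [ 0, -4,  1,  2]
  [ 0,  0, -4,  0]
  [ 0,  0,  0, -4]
x^4 + 16*x^3 + 96*x^2 + 256*x + 256

Expanding det(x·I − A) (e.g. by cofactor expansion or by noting that A is similar to its Jordan form J, which has the same characteristic polynomial as A) gives
  χ_A(x) = x^4 + 16*x^3 + 96*x^2 + 256*x + 256
which factors as (x + 4)^4. The eigenvalues (with algebraic multiplicities) are λ = -4 with multiplicity 4.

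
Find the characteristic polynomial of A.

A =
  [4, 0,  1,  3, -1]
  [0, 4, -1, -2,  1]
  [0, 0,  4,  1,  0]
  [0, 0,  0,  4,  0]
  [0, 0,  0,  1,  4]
x^5 - 20*x^4 + 160*x^3 - 640*x^2 + 1280*x - 1024

Expanding det(x·I − A) (e.g. by cofactor expansion or by noting that A is similar to its Jordan form J, which has the same characteristic polynomial as A) gives
  χ_A(x) = x^5 - 20*x^4 + 160*x^3 - 640*x^2 + 1280*x - 1024
which factors as (x - 4)^5. The eigenvalues (with algebraic multiplicities) are λ = 4 with multiplicity 5.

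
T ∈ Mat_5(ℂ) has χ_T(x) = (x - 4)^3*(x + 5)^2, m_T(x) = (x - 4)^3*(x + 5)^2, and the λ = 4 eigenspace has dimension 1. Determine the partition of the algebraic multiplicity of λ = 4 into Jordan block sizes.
Block sizes for λ = 4: [3]

Step 1 — from the characteristic polynomial, algebraic multiplicity of λ = 4 is 3. From dim ker(T − (4)·I) = 1, there are exactly 1 Jordan blocks for λ = 4.
Step 2 — from the minimal polynomial, the factor (x − 4)^3 tells us the largest block for λ = 4 has size 3.
Step 3 — with total size 3, 1 blocks, and largest block 3, the block sizes (in nonincreasing order) are [3].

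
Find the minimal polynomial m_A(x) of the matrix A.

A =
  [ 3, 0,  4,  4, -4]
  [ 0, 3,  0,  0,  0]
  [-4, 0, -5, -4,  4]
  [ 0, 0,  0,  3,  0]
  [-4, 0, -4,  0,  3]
x^2 - 2*x - 3

The characteristic polynomial is χ_A(x) = (x - 3)^3*(x + 1)^2, so the eigenvalues are known. The minimal polynomial is
  m_A(x) = Π_λ (x − λ)^{k_λ}
where k_λ is the size of the *largest* Jordan block for λ (equivalently, the smallest k with (A − λI)^k v = 0 for every generalised eigenvector v of λ).

  λ = -1: largest Jordan block has size 1, contributing (x + 1)
  λ = 3: largest Jordan block has size 1, contributing (x − 3)

So m_A(x) = (x - 3)*(x + 1) = x^2 - 2*x - 3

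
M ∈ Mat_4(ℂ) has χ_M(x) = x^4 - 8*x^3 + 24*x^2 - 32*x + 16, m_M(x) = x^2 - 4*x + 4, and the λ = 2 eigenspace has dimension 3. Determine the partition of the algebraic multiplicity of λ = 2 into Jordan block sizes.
Block sizes for λ = 2: [2, 1, 1]

Step 1 — from the characteristic polynomial, algebraic multiplicity of λ = 2 is 4. From dim ker(M − (2)·I) = 3, there are exactly 3 Jordan blocks for λ = 2.
Step 2 — from the minimal polynomial, the factor (x − 2)^2 tells us the largest block for λ = 2 has size 2.
Step 3 — with total size 4, 3 blocks, and largest block 2, the block sizes (in nonincreasing order) are [2, 1, 1].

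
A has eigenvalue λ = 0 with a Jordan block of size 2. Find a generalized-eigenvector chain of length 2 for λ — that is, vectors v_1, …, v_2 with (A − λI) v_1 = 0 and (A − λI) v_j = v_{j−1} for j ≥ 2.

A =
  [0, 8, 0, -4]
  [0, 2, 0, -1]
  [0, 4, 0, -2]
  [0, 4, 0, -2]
A Jordan chain for λ = 0 of length 2:
v_1 = (8, 2, 4, 4)ᵀ
v_2 = (0, 1, 0, 0)ᵀ

Let N = A − (0)·I. We want v_2 with N^2 v_2 = 0 but N^1 v_2 ≠ 0; then v_{j-1} := N · v_j for j = 2, …, 2.

Pick v_2 = (0, 1, 0, 0)ᵀ.
Then v_1 = N · v_2 = (8, 2, 4, 4)ᵀ.

Sanity check: (A − (0)·I) v_1 = (0, 0, 0, 0)ᵀ = 0. ✓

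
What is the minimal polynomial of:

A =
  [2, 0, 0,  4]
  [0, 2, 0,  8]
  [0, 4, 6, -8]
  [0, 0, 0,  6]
x^2 - 8*x + 12

The characteristic polynomial is χ_A(x) = (x - 6)^2*(x - 2)^2, so the eigenvalues are known. The minimal polynomial is
  m_A(x) = Π_λ (x − λ)^{k_λ}
where k_λ is the size of the *largest* Jordan block for λ (equivalently, the smallest k with (A − λI)^k v = 0 for every generalised eigenvector v of λ).

  λ = 2: largest Jordan block has size 1, contributing (x − 2)
  λ = 6: largest Jordan block has size 1, contributing (x − 6)

So m_A(x) = (x - 6)*(x - 2) = x^2 - 8*x + 12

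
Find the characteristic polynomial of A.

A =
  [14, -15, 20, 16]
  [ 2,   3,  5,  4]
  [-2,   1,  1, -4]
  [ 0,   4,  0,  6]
x^4 - 24*x^3 + 216*x^2 - 864*x + 1296

Expanding det(x·I − A) (e.g. by cofactor expansion or by noting that A is similar to its Jordan form J, which has the same characteristic polynomial as A) gives
  χ_A(x) = x^4 - 24*x^3 + 216*x^2 - 864*x + 1296
which factors as (x - 6)^4. The eigenvalues (with algebraic multiplicities) are λ = 6 with multiplicity 4.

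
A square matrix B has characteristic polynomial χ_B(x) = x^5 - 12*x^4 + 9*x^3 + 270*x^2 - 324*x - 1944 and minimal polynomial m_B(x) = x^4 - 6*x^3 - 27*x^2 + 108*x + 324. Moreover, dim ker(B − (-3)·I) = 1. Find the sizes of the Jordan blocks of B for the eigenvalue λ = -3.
Block sizes for λ = -3: [2]

Step 1 — from the characteristic polynomial, algebraic multiplicity of λ = -3 is 2. From dim ker(B − (-3)·I) = 1, there are exactly 1 Jordan blocks for λ = -3.
Step 2 — from the minimal polynomial, the factor (x + 3)^2 tells us the largest block for λ = -3 has size 2.
Step 3 — with total size 2, 1 blocks, and largest block 2, the block sizes (in nonincreasing order) are [2].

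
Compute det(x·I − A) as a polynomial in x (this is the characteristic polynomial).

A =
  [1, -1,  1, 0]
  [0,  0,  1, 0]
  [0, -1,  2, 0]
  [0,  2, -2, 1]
x^4 - 4*x^3 + 6*x^2 - 4*x + 1

Expanding det(x·I − A) (e.g. by cofactor expansion or by noting that A is similar to its Jordan form J, which has the same characteristic polynomial as A) gives
  χ_A(x) = x^4 - 4*x^3 + 6*x^2 - 4*x + 1
which factors as (x - 1)^4. The eigenvalues (with algebraic multiplicities) are λ = 1 with multiplicity 4.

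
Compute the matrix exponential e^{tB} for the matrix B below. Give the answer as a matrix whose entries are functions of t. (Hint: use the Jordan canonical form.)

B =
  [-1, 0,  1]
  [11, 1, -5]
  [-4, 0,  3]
e^{tB} =
  [-2*t*exp(t) + exp(t), 0, t*exp(t)]
  [-t^2*exp(t) + 11*t*exp(t), exp(t), t^2*exp(t)/2 - 5*t*exp(t)]
  [-4*t*exp(t), 0, 2*t*exp(t) + exp(t)]

Strategy: write B = P · J · P⁻¹ where J is a Jordan canonical form, so e^{tB} = P · e^{tJ} · P⁻¹, and e^{tJ} can be computed block-by-block.

B has Jordan form
J =
  [1, 1, 0]
  [0, 1, 1]
  [0, 0, 1]
(up to reordering of blocks).

Per-block formulas:
  For a 3×3 Jordan block J_3(1): exp(t · J_3(1)) = e^(1t)·(I + t·N + (t^2/2)·N^2), where N is the 3×3 nilpotent shift.

After assembling e^{tJ} and conjugating by P, we get:

e^{tB} =
  [-2*t*exp(t) + exp(t), 0, t*exp(t)]
  [-t^2*exp(t) + 11*t*exp(t), exp(t), t^2*exp(t)/2 - 5*t*exp(t)]
  [-4*t*exp(t), 0, 2*t*exp(t) + exp(t)]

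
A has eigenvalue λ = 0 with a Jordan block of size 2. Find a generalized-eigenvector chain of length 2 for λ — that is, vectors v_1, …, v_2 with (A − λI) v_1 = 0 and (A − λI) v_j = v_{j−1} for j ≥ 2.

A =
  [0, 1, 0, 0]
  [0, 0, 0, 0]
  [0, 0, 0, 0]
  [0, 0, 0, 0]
A Jordan chain for λ = 0 of length 2:
v_1 = (1, 0, 0, 0)ᵀ
v_2 = (0, 1, 0, 0)ᵀ

Let N = A − (0)·I. We want v_2 with N^2 v_2 = 0 but N^1 v_2 ≠ 0; then v_{j-1} := N · v_j for j = 2, …, 2.

Pick v_2 = (0, 1, 0, 0)ᵀ.
Then v_1 = N · v_2 = (1, 0, 0, 0)ᵀ.

Sanity check: (A − (0)·I) v_1 = (0, 0, 0, 0)ᵀ = 0. ✓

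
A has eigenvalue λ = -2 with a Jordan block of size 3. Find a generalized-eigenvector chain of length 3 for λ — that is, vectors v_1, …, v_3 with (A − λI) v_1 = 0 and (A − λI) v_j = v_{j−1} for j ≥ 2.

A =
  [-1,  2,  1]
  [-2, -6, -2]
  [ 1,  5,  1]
A Jordan chain for λ = -2 of length 3:
v_1 = (-2, 4, -6)ᵀ
v_2 = (1, -2, 1)ᵀ
v_3 = (1, 0, 0)ᵀ

Let N = A − (-2)·I. We want v_3 with N^3 v_3 = 0 but N^2 v_3 ≠ 0; then v_{j-1} := N · v_j for j = 3, …, 2.

Pick v_3 = (1, 0, 0)ᵀ.
Then v_2 = N · v_3 = (1, -2, 1)ᵀ.
Then v_1 = N · v_2 = (-2, 4, -6)ᵀ.

Sanity check: (A − (-2)·I) v_1 = (0, 0, 0)ᵀ = 0. ✓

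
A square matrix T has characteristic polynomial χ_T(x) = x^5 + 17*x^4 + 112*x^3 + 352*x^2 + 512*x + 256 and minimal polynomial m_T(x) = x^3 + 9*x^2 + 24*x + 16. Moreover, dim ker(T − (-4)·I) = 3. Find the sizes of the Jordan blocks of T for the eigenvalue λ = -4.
Block sizes for λ = -4: [2, 1, 1]

Step 1 — from the characteristic polynomial, algebraic multiplicity of λ = -4 is 4. From dim ker(T − (-4)·I) = 3, there are exactly 3 Jordan blocks for λ = -4.
Step 2 — from the minimal polynomial, the factor (x + 4)^2 tells us the largest block for λ = -4 has size 2.
Step 3 — with total size 4, 3 blocks, and largest block 2, the block sizes (in nonincreasing order) are [2, 1, 1].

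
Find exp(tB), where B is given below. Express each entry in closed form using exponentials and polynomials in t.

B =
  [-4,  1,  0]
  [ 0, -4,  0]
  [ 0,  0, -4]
e^{tB} =
  [exp(-4*t), t*exp(-4*t), 0]
  [0, exp(-4*t), 0]
  [0, 0, exp(-4*t)]

Strategy: write B = P · J · P⁻¹ where J is a Jordan canonical form, so e^{tB} = P · e^{tJ} · P⁻¹, and e^{tJ} can be computed block-by-block.

B has Jordan form
J =
  [-4,  1,  0]
  [ 0, -4,  0]
  [ 0,  0, -4]
(up to reordering of blocks).

Per-block formulas:
  For a 2×2 Jordan block J_2(-4): exp(t · J_2(-4)) = e^(-4t)·(I + t·N), where N is the 2×2 nilpotent shift.
  For a 1×1 block at λ = -4: exp(t · [-4]) = [e^(-4t)].

After assembling e^{tJ} and conjugating by P, we get:

e^{tB} =
  [exp(-4*t), t*exp(-4*t), 0]
  [0, exp(-4*t), 0]
  [0, 0, exp(-4*t)]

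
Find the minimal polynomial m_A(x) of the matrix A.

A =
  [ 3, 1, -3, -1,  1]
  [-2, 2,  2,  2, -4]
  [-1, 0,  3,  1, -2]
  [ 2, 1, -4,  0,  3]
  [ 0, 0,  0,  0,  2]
x^2 - 4*x + 4

The characteristic polynomial is χ_A(x) = (x - 2)^5, so the eigenvalues are known. The minimal polynomial is
  m_A(x) = Π_λ (x − λ)^{k_λ}
where k_λ is the size of the *largest* Jordan block for λ (equivalently, the smallest k with (A − λI)^k v = 0 for every generalised eigenvector v of λ).

  λ = 2: largest Jordan block has size 2, contributing (x − 2)^2

So m_A(x) = (x - 2)^2 = x^2 - 4*x + 4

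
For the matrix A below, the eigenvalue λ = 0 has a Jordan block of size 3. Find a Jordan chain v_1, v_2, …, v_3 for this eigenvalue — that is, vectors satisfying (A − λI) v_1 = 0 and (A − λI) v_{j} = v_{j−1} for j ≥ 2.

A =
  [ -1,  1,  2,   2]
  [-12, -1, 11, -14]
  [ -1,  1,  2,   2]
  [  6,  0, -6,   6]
A Jordan chain for λ = 0 of length 3:
v_1 = (-1, 1, -1, 0)ᵀ
v_2 = (-3, 2, -3, 0)ᵀ
v_3 = (1, 0, 0, -1)ᵀ

Let N = A − (0)·I. We want v_3 with N^3 v_3 = 0 but N^2 v_3 ≠ 0; then v_{j-1} := N · v_j for j = 3, …, 2.

Pick v_3 = (1, 0, 0, -1)ᵀ.
Then v_2 = N · v_3 = (-3, 2, -3, 0)ᵀ.
Then v_1 = N · v_2 = (-1, 1, -1, 0)ᵀ.

Sanity check: (A − (0)·I) v_1 = (0, 0, 0, 0)ᵀ = 0. ✓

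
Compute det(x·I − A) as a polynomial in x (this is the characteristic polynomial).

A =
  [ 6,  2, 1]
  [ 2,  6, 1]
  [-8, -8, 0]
x^3 - 12*x^2 + 48*x - 64

Expanding det(x·I − A) (e.g. by cofactor expansion or by noting that A is similar to its Jordan form J, which has the same characteristic polynomial as A) gives
  χ_A(x) = x^3 - 12*x^2 + 48*x - 64
which factors as (x - 4)^3. The eigenvalues (with algebraic multiplicities) are λ = 4 with multiplicity 3.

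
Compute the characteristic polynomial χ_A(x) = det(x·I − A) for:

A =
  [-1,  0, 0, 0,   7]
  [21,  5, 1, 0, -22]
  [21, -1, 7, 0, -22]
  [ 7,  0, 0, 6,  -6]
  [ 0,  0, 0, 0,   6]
x^5 - 23*x^4 + 192*x^3 - 648*x^2 + 432*x + 1296

Expanding det(x·I − A) (e.g. by cofactor expansion or by noting that A is similar to its Jordan form J, which has the same characteristic polynomial as A) gives
  χ_A(x) = x^5 - 23*x^4 + 192*x^3 - 648*x^2 + 432*x + 1296
which factors as (x - 6)^4*(x + 1). The eigenvalues (with algebraic multiplicities) are λ = -1 with multiplicity 1, λ = 6 with multiplicity 4.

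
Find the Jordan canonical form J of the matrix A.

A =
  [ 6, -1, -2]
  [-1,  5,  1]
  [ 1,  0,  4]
J_3(5)

The characteristic polynomial is
  det(x·I − A) = x^3 - 15*x^2 + 75*x - 125 = (x - 5)^3

Eigenvalues and multiplicities (the geometric multiplicity of λ is n − rank(A − λI), which equals the number of Jordan blocks for λ):
  λ = 5: algebraic multiplicity = 3, geometric multiplicity = 1

Determining the block sizes for each eigenvalue:
  λ = 5: one block (gm = 1), so the single block has size am = 3 → block sizes [3]

Assembling the blocks gives a Jordan form
J =
  [5, 1, 0]
  [0, 5, 1]
  [0, 0, 5]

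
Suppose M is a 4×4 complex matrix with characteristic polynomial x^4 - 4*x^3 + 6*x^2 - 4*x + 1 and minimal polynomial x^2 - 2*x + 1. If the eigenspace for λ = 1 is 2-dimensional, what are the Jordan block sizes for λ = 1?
Block sizes for λ = 1: [2, 2]

Step 1 — from the characteristic polynomial, algebraic multiplicity of λ = 1 is 4. From dim ker(M − (1)·I) = 2, there are exactly 2 Jordan blocks for λ = 1.
Step 2 — from the minimal polynomial, the factor (x − 1)^2 tells us the largest block for λ = 1 has size 2.
Step 3 — with total size 4, 2 blocks, and largest block 2, the block sizes (in nonincreasing order) are [2, 2].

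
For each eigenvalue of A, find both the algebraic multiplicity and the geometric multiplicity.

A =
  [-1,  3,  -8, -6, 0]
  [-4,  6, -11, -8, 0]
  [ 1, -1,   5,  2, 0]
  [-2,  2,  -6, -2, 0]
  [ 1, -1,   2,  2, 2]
λ = 2: alg = 5, geom = 3

Step 1 — factor the characteristic polynomial to read off the algebraic multiplicities:
  χ_A(x) = (x - 2)^5

Step 2 — compute geometric multiplicities via the rank-nullity identity g(λ) = n − rank(A − λI):
  rank(A − (2)·I) = 2, so dim ker(A − (2)·I) = n − 2 = 3

Summary:
  λ = 2: algebraic multiplicity = 5, geometric multiplicity = 3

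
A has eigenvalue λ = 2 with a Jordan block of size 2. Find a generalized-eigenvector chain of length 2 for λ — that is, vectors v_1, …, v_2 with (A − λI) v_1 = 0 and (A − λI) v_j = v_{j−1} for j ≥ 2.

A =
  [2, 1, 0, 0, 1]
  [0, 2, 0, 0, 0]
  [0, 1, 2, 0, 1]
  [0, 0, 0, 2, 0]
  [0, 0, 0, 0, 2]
A Jordan chain for λ = 2 of length 2:
v_1 = (1, 0, 1, 0, 0)ᵀ
v_2 = (0, 1, 0, 0, 0)ᵀ

Let N = A − (2)·I. We want v_2 with N^2 v_2 = 0 but N^1 v_2 ≠ 0; then v_{j-1} := N · v_j for j = 2, …, 2.

Pick v_2 = (0, 1, 0, 0, 0)ᵀ.
Then v_1 = N · v_2 = (1, 0, 1, 0, 0)ᵀ.

Sanity check: (A − (2)·I) v_1 = (0, 0, 0, 0, 0)ᵀ = 0. ✓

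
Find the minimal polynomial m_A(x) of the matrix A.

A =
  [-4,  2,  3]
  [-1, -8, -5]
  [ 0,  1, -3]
x^3 + 15*x^2 + 75*x + 125

The characteristic polynomial is χ_A(x) = (x + 5)^3, so the eigenvalues are known. The minimal polynomial is
  m_A(x) = Π_λ (x − λ)^{k_λ}
where k_λ is the size of the *largest* Jordan block for λ (equivalently, the smallest k with (A − λI)^k v = 0 for every generalised eigenvector v of λ).

  λ = -5: largest Jordan block has size 3, contributing (x + 5)^3

So m_A(x) = (x + 5)^3 = x^3 + 15*x^2 + 75*x + 125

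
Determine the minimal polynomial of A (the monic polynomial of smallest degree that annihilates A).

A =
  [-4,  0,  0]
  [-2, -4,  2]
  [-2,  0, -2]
x^2 + 6*x + 8

The characteristic polynomial is χ_A(x) = (x + 2)*(x + 4)^2, so the eigenvalues are known. The minimal polynomial is
  m_A(x) = Π_λ (x − λ)^{k_λ}
where k_λ is the size of the *largest* Jordan block for λ (equivalently, the smallest k with (A − λI)^k v = 0 for every generalised eigenvector v of λ).

  λ = -4: largest Jordan block has size 1, contributing (x + 4)
  λ = -2: largest Jordan block has size 1, contributing (x + 2)

So m_A(x) = (x + 2)*(x + 4) = x^2 + 6*x + 8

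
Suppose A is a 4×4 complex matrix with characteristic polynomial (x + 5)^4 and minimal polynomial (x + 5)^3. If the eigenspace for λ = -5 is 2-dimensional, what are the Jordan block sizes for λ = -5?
Block sizes for λ = -5: [3, 1]

Step 1 — from the characteristic polynomial, algebraic multiplicity of λ = -5 is 4. From dim ker(A − (-5)·I) = 2, there are exactly 2 Jordan blocks for λ = -5.
Step 2 — from the minimal polynomial, the factor (x + 5)^3 tells us the largest block for λ = -5 has size 3.
Step 3 — with total size 4, 2 blocks, and largest block 3, the block sizes (in nonincreasing order) are [3, 1].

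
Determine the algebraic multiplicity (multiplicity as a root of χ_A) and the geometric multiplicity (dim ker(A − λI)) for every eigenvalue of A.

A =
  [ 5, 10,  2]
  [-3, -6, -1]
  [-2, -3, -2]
λ = -1: alg = 3, geom = 1

Step 1 — factor the characteristic polynomial to read off the algebraic multiplicities:
  χ_A(x) = (x + 1)^3

Step 2 — compute geometric multiplicities via the rank-nullity identity g(λ) = n − rank(A − λI):
  rank(A − (-1)·I) = 2, so dim ker(A − (-1)·I) = n − 2 = 1

Summary:
  λ = -1: algebraic multiplicity = 3, geometric multiplicity = 1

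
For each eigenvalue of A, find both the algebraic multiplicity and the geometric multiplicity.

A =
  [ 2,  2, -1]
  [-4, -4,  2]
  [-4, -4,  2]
λ = 0: alg = 3, geom = 2

Step 1 — factor the characteristic polynomial to read off the algebraic multiplicities:
  χ_A(x) = x^3

Step 2 — compute geometric multiplicities via the rank-nullity identity g(λ) = n − rank(A − λI):
  rank(A − (0)·I) = 1, so dim ker(A − (0)·I) = n − 1 = 2

Summary:
  λ = 0: algebraic multiplicity = 3, geometric multiplicity = 2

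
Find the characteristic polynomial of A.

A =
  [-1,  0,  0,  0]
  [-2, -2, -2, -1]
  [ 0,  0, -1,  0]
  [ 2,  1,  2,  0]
x^4 + 4*x^3 + 6*x^2 + 4*x + 1

Expanding det(x·I − A) (e.g. by cofactor expansion or by noting that A is similar to its Jordan form J, which has the same characteristic polynomial as A) gives
  χ_A(x) = x^4 + 4*x^3 + 6*x^2 + 4*x + 1
which factors as (x + 1)^4. The eigenvalues (with algebraic multiplicities) are λ = -1 with multiplicity 4.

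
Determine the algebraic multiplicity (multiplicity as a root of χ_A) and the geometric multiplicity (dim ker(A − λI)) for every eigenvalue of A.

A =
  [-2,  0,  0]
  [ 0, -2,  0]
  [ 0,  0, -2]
λ = -2: alg = 3, geom = 3

Step 1 — factor the characteristic polynomial to read off the algebraic multiplicities:
  χ_A(x) = (x + 2)^3

Step 2 — compute geometric multiplicities via the rank-nullity identity g(λ) = n − rank(A − λI):
  rank(A − (-2)·I) = 0, so dim ker(A − (-2)·I) = n − 0 = 3

Summary:
  λ = -2: algebraic multiplicity = 3, geometric multiplicity = 3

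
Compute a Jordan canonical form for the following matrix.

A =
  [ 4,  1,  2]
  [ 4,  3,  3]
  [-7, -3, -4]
J_3(1)

The characteristic polynomial is
  det(x·I − A) = x^3 - 3*x^2 + 3*x - 1 = (x - 1)^3

Eigenvalues and multiplicities (the geometric multiplicity of λ is n − rank(A − λI), which equals the number of Jordan blocks for λ):
  λ = 1: algebraic multiplicity = 3, geometric multiplicity = 1

Determining the block sizes for each eigenvalue:
  λ = 1: one block (gm = 1), so the single block has size am = 3 → block sizes [3]

Assembling the blocks gives a Jordan form
J =
  [1, 1, 0]
  [0, 1, 1]
  [0, 0, 1]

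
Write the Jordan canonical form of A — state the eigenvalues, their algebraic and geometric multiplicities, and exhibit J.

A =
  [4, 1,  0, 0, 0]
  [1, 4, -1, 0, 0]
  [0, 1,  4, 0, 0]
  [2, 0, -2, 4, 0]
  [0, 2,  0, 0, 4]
J_3(4) ⊕ J_1(4) ⊕ J_1(4)

The characteristic polynomial is
  det(x·I − A) = x^5 - 20*x^4 + 160*x^3 - 640*x^2 + 1280*x - 1024 = (x - 4)^5

Eigenvalues and multiplicities (the geometric multiplicity of λ is n − rank(A − λI), which equals the number of Jordan blocks for λ):
  λ = 4: algebraic multiplicity = 5, geometric multiplicity = 3

Determining the block sizes for each eigenvalue:
  λ = 4: with am = 5 and gm = 3, the partition is not yet determined (e.g. several partitions of 5 into 3 parts exist). Let N = A − (4)·I. Computing rank(N^1) = 2, rank(N^2) = 1, rank(N^3) = 0; the number of blocks of size ≥ j is rank(N^{j−1}) − rank(N^j), giving [3, 1, 1]. So we have 1 block(s) of size 3, 2 block(s) of size 1 → block sizes [3, 1, 1]

Assembling the blocks gives a Jordan form
J =
  [4, 1, 0, 0, 0]
  [0, 4, 1, 0, 0]
  [0, 0, 4, 0, 0]
  [0, 0, 0, 4, 0]
  [0, 0, 0, 0, 4]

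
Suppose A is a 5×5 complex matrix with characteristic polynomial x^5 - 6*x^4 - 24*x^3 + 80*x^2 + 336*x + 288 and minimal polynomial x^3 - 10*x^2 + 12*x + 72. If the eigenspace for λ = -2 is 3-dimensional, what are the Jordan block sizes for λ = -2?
Block sizes for λ = -2: [1, 1, 1]

Step 1 — from the characteristic polynomial, algebraic multiplicity of λ = -2 is 3. From dim ker(A − (-2)·I) = 3, there are exactly 3 Jordan blocks for λ = -2.
Step 2 — from the minimal polynomial, the factor (x + 2) tells us the largest block for λ = -2 has size 1.
Step 3 — with total size 3, 3 blocks, and largest block 1, the block sizes (in nonincreasing order) are [1, 1, 1].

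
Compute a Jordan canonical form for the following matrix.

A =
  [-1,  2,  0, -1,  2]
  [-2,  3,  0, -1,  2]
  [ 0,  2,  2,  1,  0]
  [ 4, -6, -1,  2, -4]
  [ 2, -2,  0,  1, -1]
J_3(1) ⊕ J_1(1) ⊕ J_1(1)

The characteristic polynomial is
  det(x·I − A) = x^5 - 5*x^4 + 10*x^3 - 10*x^2 + 5*x - 1 = (x - 1)^5

Eigenvalues and multiplicities (the geometric multiplicity of λ is n − rank(A − λI), which equals the number of Jordan blocks for λ):
  λ = 1: algebraic multiplicity = 5, geometric multiplicity = 3

Determining the block sizes for each eigenvalue:
  λ = 1: with am = 5 and gm = 3, the partition is not yet determined (e.g. several partitions of 5 into 3 parts exist). Let N = A − (1)·I. Computing rank(N^1) = 2, rank(N^2) = 1, rank(N^3) = 0; the number of blocks of size ≥ j is rank(N^{j−1}) − rank(N^j), giving [3, 1, 1]. So we have 1 block(s) of size 3, 2 block(s) of size 1 → block sizes [3, 1, 1]

Assembling the blocks gives a Jordan form
J =
  [1, 1, 0, 0, 0]
  [0, 1, 1, 0, 0]
  [0, 0, 1, 0, 0]
  [0, 0, 0, 1, 0]
  [0, 0, 0, 0, 1]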